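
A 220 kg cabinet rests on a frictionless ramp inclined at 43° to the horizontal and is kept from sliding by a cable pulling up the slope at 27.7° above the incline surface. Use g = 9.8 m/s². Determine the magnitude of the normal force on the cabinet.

Take axes along and perpendicular to the incline. Weight components: W sin 43° = 1470 N down-slope, W cos 43° = 1577 N into the surface.
Along incline: T cos 27.7° = W sin 43° → T = 1661 N.
Perpendicular: N = W cos 43° − T sin 27.7° = 804.8 N.

N ≈ 805 N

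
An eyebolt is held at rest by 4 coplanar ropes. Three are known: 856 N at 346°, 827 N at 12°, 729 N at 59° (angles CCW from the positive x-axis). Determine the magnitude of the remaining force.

Sum the known components: ΣF_x = 2015 N, ΣF_y = 589.7 N.
For equilibrium the remaining force must supply (−ΣF_x, −ΣF_y) = (-2015, -589.7) N.
Magnitude = √((-2015)² + (-589.7)²) = 2099 N; direction = atan2(-589.7, -2015) = 196.3°.

F ≈ 2100 N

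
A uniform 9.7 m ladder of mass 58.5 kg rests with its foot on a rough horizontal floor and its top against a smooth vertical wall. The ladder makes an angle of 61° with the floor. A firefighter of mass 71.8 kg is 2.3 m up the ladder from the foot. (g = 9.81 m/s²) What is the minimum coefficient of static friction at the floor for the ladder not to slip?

ΣF_y = 0: N_floor = 58.5×9.81 + 71.8×9.81 = 1278.2 N.
Torques about the foot: N_wall · 9.7 sin 61° = 58.5×9.81×4.85 cos 61° + 71.8×9.81×2.3 cos 61° → N_wall = 251.63 N.
ΣF_x = 0: f_floor = N_wall = 251.63 N.
μ_min = f_floor / N_floor = 251.63 / 1278.2 = 0.1969.

μ_min ≈ 0.197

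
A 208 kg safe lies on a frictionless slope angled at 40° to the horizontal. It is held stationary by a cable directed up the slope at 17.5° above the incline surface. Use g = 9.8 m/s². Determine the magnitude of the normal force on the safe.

Take axes along and perpendicular to the incline. Weight components: W sin 40° = 1310 N down-slope, W cos 40° = 1562 N into the surface.
Along incline: T cos 17.5° = W sin 40° → T = 1374 N.
Perpendicular: N = W cos 40° − T sin 17.5° = 1148 N.

N ≈ 1150 N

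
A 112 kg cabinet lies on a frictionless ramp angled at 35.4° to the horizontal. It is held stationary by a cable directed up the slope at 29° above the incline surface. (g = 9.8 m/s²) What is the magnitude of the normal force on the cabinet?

Take axes along and perpendicular to the incline. Weight components: W sin 35.4° = 635.8 N down-slope, W cos 35.4° = 894.7 N into the surface.
Along incline: T cos 29° = W sin 35.4° → T = 727 N.
Perpendicular: N = W cos 35.4° − T sin 29° = 542.2 N.

N ≈ 542 N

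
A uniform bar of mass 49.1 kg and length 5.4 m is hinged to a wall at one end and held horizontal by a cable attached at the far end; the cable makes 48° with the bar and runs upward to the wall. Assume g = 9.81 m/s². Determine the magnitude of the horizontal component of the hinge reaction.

Take torques about the hinge: T sin 48° · 5.4 = 49.1×9.81×2.7 = 1300.5 N·m.
So T = 1300.5 / (0.7431 × 5.4) = 324.08 N.
ΣF_x = 0: H_x = T cos 48° = 216.85 N.

H_x ≈ 217 N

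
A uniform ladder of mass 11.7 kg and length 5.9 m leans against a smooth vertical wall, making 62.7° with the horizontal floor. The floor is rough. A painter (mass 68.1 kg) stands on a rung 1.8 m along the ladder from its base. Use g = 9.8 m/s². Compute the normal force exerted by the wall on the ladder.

Torques about the foot: N_wall · 5.9 sin 62.7° = 11.7×9.8×2.95 cos 62.7° + 68.1×9.8×1.8 cos 62.7° → N_wall = 134.68 N.

N_wall ≈ 135 N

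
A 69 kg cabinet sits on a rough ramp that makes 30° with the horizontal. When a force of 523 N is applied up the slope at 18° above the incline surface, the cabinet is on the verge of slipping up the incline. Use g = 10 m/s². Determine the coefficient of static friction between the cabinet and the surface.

On the verge of sliding up the incline, friction is at its maximum μN and acts down the slope.
Perpendicular to incline: N = W cos 30° − P sin 18° = 597.6 − 161.6 = 435.9 N.
Along incline: P cos 18° − μN = W sin 30° → μ = −(W sin 30° − P cos 18°) / N = 0.3496.

μ ≈ 0.350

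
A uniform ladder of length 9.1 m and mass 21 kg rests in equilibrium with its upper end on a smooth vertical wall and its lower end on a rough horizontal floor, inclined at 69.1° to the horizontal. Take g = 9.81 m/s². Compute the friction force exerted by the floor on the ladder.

f ≈ 39.3 N

Torques about the foot: N_wall · 9.1 sin 69.1° = 21×9.81×4.55 cos 69.1° → N_wall = 39.334 N.
ΣF_x = 0: f_floor = N_wall = 39.334 N.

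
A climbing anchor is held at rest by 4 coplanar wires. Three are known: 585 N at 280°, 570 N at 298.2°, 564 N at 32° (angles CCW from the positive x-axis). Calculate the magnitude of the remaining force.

F ≈ 1150 N

Sum the known components: ΣF_x = 849.2 N, ΣF_y = -779.6 N.
For equilibrium the remaining force must supply (−ΣF_x, −ΣF_y) = (-849.2, 779.6) N.
Magnitude = √((-849.2)² + (779.6)²) = 1153 N; direction = atan2(779.6, -849.2) = 137.4°.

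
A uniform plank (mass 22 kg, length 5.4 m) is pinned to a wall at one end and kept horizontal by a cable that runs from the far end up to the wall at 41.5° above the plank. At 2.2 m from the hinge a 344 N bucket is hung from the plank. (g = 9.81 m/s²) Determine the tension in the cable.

T ≈ 374 N

Take torques about the hinge: T sin 41.5° · 5.4 = 22×9.81×2.7 + 344×2.2 = 1339.5 N·m.
So T = 1339.5 / (0.6626 × 5.4) = 374.36 N.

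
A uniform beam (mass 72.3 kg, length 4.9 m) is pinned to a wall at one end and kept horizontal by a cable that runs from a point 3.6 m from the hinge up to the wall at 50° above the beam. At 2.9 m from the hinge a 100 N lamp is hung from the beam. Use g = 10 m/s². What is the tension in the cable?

Take torques about the hinge: T sin 50° · 3.6 = 72.3×10×2.45 + 100×2.9 = 2061.4 N·m.
So T = 2061.4 / (0.7660 × 3.6) = 747.47 N.

T ≈ 747 N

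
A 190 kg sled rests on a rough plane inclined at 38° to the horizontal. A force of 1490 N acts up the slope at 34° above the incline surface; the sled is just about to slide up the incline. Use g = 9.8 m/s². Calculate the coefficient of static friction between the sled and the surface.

On the verge of sliding up the incline, friction is at its maximum μN and acts down the slope.
Perpendicular to incline: N = W cos 38° − P sin 34° = 1467 − 833.2 = 634.1 N.
Along incline: P cos 34° − μN = W sin 38° → μ = −(W sin 38° − P cos 34°) / N = 0.1402.

μ ≈ 0.140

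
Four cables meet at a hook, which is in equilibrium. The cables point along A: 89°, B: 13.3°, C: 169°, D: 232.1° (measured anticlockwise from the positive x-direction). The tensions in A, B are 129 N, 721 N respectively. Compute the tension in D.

Resolve: ΣF_x = 129 cos 89° + 721 cos 13.3° + T_C cos 169° + T_D cos 232.1° = 0.
        ΣF_y = 129 sin 89° + 721 sin 13.3° + T_C sin 169° + T_D sin 232.1° = 0.
The known terms sum to (703.9, 294.8) N, so -0.9816 T_C − 0.6143 T_D = -703.9 and 0.1908 T_C − 0.7891 T_D = -294.8.
Solving simultaneously: T_C = 419.7 N, T_D = 475.2 N.

T_D ≈ 475 N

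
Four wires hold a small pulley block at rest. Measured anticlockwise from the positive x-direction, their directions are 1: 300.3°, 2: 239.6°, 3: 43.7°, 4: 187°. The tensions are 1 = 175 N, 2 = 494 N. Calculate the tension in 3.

Resolve: ΣF_x = 175 cos 300.3° + 494 cos 239.6° + T_3 cos 43.7° + T_4 cos 187° = 0.
        ΣF_y = 175 sin 300.3° + 494 sin 239.6° + T_3 sin 43.7° + T_4 sin 187° = 0.
The known terms sum to (-161.7, -577.2) N, so 0.7230 T_3 − 0.9925 T_4 = 161.7 and 0.6909 T_3 − 0.1219 T_4 = 577.2.
Solving simultaneously: T_3 = 925.6 N, T_4 = 511.3 N.

T_3 ≈ 926 N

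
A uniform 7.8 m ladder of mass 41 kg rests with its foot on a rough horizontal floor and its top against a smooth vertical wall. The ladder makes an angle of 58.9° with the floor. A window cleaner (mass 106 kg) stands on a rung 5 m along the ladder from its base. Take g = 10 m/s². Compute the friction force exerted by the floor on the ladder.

Torques about the foot: N_wall · 7.8 sin 58.9° = 41×10×3.9 cos 58.9° + 106×10×5 cos 58.9° → N_wall = 533.56 N.
ΣF_x = 0: f_floor = N_wall = 533.56 N.

f ≈ 534 N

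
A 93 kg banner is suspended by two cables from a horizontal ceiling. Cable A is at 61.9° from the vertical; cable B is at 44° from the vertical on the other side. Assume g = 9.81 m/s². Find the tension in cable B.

Angles from the horizontal: cable A is 90° − 61.9° = 28.1°, cable B is 90° − 44° = 46°.
Weight W = 93 × 9.81 = 912.3 N acts straight down.
Horizontal: T_A cos 28.1° = T_B cos 46°  →  T_A = 0.7875 T_B.
Vertical: T_A sin 28.1° + T_B sin 46° = 912.3.
Substituting the horizontal relation into the vertical equation gives 1.09 T_B = 912.3, so T_B = 836.8 N.

T_B ≈ 837 N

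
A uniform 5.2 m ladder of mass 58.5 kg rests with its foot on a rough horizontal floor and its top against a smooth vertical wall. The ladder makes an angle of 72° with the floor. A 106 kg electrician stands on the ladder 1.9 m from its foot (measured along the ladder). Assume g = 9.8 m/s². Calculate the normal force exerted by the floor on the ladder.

N_floor ≈ 1610 N

ΣF_y = 0: N_floor = 58.5×9.8 + 106×9.8 = 1612.1 N.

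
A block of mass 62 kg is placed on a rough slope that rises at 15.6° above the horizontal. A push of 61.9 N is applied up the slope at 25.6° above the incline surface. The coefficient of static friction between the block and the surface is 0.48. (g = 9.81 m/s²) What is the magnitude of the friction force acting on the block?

f ≈ 108 N

Axes along / perpendicular to the incline. W sin 15.6° = 163.6 N down-slope; W cos 15.6° = 585.8 N into the surface.
Perpendicular: N = W cos 15.6° − P sin 25.6° = 585.8 − 26.75 = 559.1 N.
Along incline: P cos 25.6° + f = W sin 15.6° (friction acts up-slope) → f = 163.6 − 55.82 = 107.7 N.
|f| = 107.7 N ≤ μN = 268.4 N, so the block is indeed static.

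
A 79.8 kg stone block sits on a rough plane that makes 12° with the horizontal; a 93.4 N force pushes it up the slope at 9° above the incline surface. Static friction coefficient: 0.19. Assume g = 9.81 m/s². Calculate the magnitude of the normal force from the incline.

Axes along / perpendicular to the incline. W sin 12° = 162.8 N down-slope; W cos 12° = 765.7 N into the surface.
Perpendicular: N = W cos 12° − P sin 9° = 765.7 − 14.61 = 751.1 N.
Along incline: P cos 9° + f = W sin 12° (friction acts up-slope) → f = 162.8 − 92.25 = 70.51 N.
|f| = 70.51 N ≤ μN = 142.7 N, so the stone block is indeed static.

N ≈ 751 N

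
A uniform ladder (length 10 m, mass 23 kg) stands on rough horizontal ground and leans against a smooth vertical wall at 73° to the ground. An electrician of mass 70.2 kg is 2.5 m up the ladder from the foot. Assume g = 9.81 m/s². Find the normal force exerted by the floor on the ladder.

ΣF_y = 0: N_floor = 23×9.81 + 70.2×9.81 = 914.29 N.

N_floor ≈ 914 N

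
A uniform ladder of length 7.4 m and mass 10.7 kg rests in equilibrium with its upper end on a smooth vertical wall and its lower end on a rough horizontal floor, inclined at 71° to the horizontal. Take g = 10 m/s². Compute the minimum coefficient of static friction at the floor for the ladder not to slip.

μ_min ≈ 0.172

ΣF_y = 0: N_floor = 10.7×10 = 107 N.
Torques about the foot: N_wall · 7.4 sin 71° = 10.7×10×3.7 cos 71° → N_wall = 18.422 N.
ΣF_x = 0: f_floor = N_wall = 18.422 N.
μ_min = f_floor / N_floor = 18.422 / 107 = 0.1722.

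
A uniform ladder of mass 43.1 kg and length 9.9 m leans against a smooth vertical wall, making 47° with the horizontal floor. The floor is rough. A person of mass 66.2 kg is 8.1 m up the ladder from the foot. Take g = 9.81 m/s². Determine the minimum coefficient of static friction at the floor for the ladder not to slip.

ΣF_y = 0: N_floor = 43.1×9.81 + 66.2×9.81 = 1072.2 N.
Torques about the foot: N_wall · 9.9 sin 47° = 43.1×9.81×4.95 cos 47° + 66.2×9.81×8.1 cos 47° → N_wall = 692.63 N.
ΣF_x = 0: f_floor = N_wall = 692.63 N.
μ_min = f_floor / N_floor = 692.63 / 1072.2 = 0.646.

μ_min ≈ 0.646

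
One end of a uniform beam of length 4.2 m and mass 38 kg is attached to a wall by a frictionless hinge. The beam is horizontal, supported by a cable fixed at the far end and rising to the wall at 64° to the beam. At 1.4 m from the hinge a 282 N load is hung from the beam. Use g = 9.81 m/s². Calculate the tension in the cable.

Take torques about the hinge: T sin 64° · 4.2 = 38×9.81×2.1 + 282×1.4 = 1177.6 N·m.
So T = 1177.6 / (0.8988 × 4.2) = 311.96 N.

T ≈ 312 N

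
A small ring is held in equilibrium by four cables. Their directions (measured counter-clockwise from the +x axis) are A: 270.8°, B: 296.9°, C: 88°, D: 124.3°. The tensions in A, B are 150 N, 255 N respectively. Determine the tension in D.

Resolve: ΣF_x = 150 cos 270.8° + 255 cos 296.9° + T_C cos 88° + T_D cos 124.3° = 0.
        ΣF_y = 150 sin 270.8° + 255 sin 296.9° + T_C sin 88° + T_D sin 124.3° = 0.
The known terms sum to (117.5, -377.4) N, so 0.0349 T_C − 0.5635 T_D = -117.5 and 0.9994 T_C + 0.8261 T_D = 377.4.
Solving simultaneously: T_C = 195.3 N, T_D = 220.5 N.

T_D ≈ 221 N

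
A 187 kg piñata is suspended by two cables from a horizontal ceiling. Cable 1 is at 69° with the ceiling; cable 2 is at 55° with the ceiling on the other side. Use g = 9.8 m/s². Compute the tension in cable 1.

T_1 ≈ 1270 N

Weight W = 187 × 9.8 = 1833 N acts straight down.
Horizontal: T_1 cos 69° = T_2 cos 55°  →  T_2 = 0.6248 T_1.
Vertical: T_1 sin 69° + T_2 sin 55° = 1833.
Substituting the horizontal relation into the vertical equation gives 1.445 T_1 = 1833, so T_1 = 1268 N.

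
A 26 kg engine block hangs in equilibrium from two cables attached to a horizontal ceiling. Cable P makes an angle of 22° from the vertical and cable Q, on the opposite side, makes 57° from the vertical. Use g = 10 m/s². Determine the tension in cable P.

T_P ≈ 222 N

Angles from the horizontal: cable P is 90° − 22° = 68°, cable Q is 90° − 57° = 33°.
Weight W = 26 × 10 = 260 N acts straight down.
Horizontal: T_P cos 68° = T_Q cos 33°  →  T_Q = 0.4467 T_P.
Vertical: T_P sin 68° + T_Q sin 33° = 260.
Substituting the horizontal relation into the vertical equation gives 1.17 T_P = 260, so T_P = 222.1 N.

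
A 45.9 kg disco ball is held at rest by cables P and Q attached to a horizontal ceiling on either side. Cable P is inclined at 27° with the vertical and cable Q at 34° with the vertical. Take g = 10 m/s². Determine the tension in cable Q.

Angles from the horizontal: cable P is 90° − 27° = 63°, cable Q is 90° − 34° = 56°.
Weight W = 45.9 × 10 = 459 N acts straight down.
Horizontal: T_P cos 63° = T_Q cos 56°  →  T_P = 1.232 T_Q.
Vertical: T_P sin 63° + T_Q sin 56° = 459.
Substituting the horizontal relation into the vertical equation gives 1.927 T_Q = 459, so T_Q = 238.3 N.

T_Q ≈ 238 N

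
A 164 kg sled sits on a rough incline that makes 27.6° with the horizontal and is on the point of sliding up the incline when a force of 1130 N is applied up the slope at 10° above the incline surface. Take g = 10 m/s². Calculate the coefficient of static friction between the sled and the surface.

μ ≈ 0.281

On the verge of sliding up the incline, friction is at its maximum μN and acts down the slope.
Perpendicular to incline: N = W cos 27.6° − P sin 10° = 1453 − 196.2 = 1257 N.
Along incline: P cos 10° − μN = W sin 27.6° → μ = −(W sin 27.6° − P cos 10°) / N = 0.2808.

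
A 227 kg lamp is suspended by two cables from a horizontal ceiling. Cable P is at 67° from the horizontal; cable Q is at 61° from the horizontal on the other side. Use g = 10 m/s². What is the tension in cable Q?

Weight W = 227 × 10 = 2270 N acts straight down.
Horizontal: T_P cos 67° = T_Q cos 61°  →  T_P = 1.241 T_Q.
Vertical: T_P sin 67° + T_Q sin 61° = 2270.
Substituting the horizontal relation into the vertical equation gives 2.017 T_Q = 2270, so T_Q = 1126 N.

T_Q ≈ 1130 N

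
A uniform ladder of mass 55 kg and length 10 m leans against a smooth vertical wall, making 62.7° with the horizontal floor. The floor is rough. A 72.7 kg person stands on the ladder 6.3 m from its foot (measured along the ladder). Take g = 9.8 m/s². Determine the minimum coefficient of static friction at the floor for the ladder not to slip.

ΣF_y = 0: N_floor = 55×9.8 + 72.7×9.8 = 1251.5 N.
Torques about the foot: N_wall · 10 sin 62.7° = 55×9.8×5 cos 62.7° + 72.7×9.8×6.3 cos 62.7° → N_wall = 370.77 N.
ΣF_x = 0: f_floor = N_wall = 370.77 N.
μ_min = f_floor / N_floor = 370.77 / 1251.5 = 0.2963.

μ_min ≈ 0.296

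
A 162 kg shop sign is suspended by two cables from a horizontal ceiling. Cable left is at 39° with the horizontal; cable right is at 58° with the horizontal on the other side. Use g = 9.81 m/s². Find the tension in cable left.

Weight W = 162 × 9.81 = 1589 N acts straight down.
Horizontal: T_left cos 39° = T_right cos 58°  →  T_right = 1.467 T_left.
Vertical: T_left sin 39° + T_right sin 58° = 1589.
Substituting the horizontal relation into the vertical equation gives 1.873 T_left = 1589, so T_left = 848.5 N.

T_left ≈ 848 N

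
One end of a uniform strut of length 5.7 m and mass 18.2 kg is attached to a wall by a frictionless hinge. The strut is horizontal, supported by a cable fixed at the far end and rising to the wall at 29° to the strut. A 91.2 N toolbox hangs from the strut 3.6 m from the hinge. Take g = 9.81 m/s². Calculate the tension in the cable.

Take torques about the hinge: T sin 29° · 5.7 = 18.2×9.81×2.85 + 91.2×3.6 = 837.16 N·m.
So T = 837.16 / (0.4848 × 5.7) = 302.95 N.

T ≈ 303 N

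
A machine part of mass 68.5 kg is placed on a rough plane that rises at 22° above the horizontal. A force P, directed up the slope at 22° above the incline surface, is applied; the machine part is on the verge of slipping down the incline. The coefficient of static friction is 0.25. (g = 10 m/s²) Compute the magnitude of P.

P ≈ 117 N

On the verge of sliding down the incline, friction equals μN and acts up the slope.
Perpendicular: N + P sin 22° = W cos 22° = 635.1 N.
Along incline: P cos 22° + μN = W sin 22° with W sin 22° = 256.6 N.
Solving the pair for P and N: P = 117.4 N, N = 591.2 N (and f = μN = 147.8 N).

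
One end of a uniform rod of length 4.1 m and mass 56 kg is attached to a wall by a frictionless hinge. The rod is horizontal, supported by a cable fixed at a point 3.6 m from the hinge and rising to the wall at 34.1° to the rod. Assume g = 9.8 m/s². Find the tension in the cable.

T ≈ 557 N

Take torques about the hinge: T sin 34.1° · 3.6 = 56×9.8×2.05 = 1125 N·m.
So T = 1125 / (0.5606 × 3.6) = 557.42 N.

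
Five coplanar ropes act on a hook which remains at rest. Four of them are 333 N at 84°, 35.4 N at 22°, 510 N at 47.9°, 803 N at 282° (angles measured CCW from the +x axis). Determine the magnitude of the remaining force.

Sum the known components: ΣF_x = 576.5 N, ΣF_y = -62.61 N.
For equilibrium the remaining force must supply (−ΣF_x, −ΣF_y) = (-576.5, 62.61) N.
Magnitude = √((-576.5)² + (62.61)²) = 579.9 N; direction = atan2(62.61, -576.5) = 173.8°.

F ≈ 580 N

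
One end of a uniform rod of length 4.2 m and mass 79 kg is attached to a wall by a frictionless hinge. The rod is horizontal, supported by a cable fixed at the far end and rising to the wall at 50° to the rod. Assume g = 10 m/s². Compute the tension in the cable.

T ≈ 516 N

Take torques about the hinge: T sin 50° · 4.2 = 79×10×2.1 = 1659 N·m.
So T = 1659 / (0.7660 × 4.2) = 515.64 N.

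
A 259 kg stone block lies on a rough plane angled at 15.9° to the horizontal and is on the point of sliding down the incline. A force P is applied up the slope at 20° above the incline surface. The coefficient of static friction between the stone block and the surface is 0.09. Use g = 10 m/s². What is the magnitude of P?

On the verge of sliding down the incline, friction equals μN and acts up the slope.
Perpendicular: N + P sin 20° = W cos 15.9° = 2491 N.
Along incline: P cos 20° + μN = W sin 15.9° with W sin 15.9° = 709.6 N.
Solving the pair for P and N: P = 534 N, N = 2308 N (and f = μN = 207.7 N).

P ≈ 534 N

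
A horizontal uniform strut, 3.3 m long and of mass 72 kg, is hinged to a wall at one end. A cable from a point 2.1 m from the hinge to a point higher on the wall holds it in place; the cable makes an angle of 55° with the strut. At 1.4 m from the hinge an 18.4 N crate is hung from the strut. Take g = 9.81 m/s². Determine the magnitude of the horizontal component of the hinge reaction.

H_x ≈ 397 N

Take torques about the hinge: T sin 55° · 2.1 = 72×9.81×1.65 + 18.4×1.4 = 1191.2 N·m.
So T = 1191.2 / (0.8192 × 2.1) = 692.46 N.
ΣF_x = 0: H_x = T cos 55° = 397.18 N.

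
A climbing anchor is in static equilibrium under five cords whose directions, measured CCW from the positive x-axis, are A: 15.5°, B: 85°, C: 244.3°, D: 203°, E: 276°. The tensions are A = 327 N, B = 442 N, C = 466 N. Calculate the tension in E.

T_E ≈ 41.8 N

Resolve: ΣF_x = 327 cos 15.5° + 442 cos 85° + 466 cos 244.3° + T_D cos 203° + T_E cos 276° = 0.
        ΣF_y = 327 sin 15.5° + 442 sin 85° + 466 sin 244.3° + T_D sin 203° + T_E sin 276° = 0.
The known terms sum to (151.5, 107.8) N, so -0.9205 T_D + 0.1045 T_E = -151.5 and -0.3907 T_D − 0.9945 T_E = -107.8.
Solving simultaneously: T_D = 169.4 N, T_E = 41.85 N.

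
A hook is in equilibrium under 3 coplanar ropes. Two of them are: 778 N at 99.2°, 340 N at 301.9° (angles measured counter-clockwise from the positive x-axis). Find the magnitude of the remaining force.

Sum the known components: ΣF_x = 55.28 N, ΣF_y = 479.3 N.
For equilibrium the remaining force must supply (−ΣF_x, −ΣF_y) = (-55.28, -479.3) N.
Magnitude = √((-55.28)² + (-479.3)²) = 482.5 N; direction = atan2(-479.3, -55.28) = 263.4°.

F ≈ 483 N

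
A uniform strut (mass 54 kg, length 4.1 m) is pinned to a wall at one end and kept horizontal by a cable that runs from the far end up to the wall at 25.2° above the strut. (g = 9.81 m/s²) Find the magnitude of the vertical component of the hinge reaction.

|H_y| ≈ 265 N

Take torques about the hinge: T sin 25.2° · 4.1 = 54×9.81×2.05 = 1086 N·m.
So T = 1086 / (0.4258 × 4.1) = 622.08 N.
ΣF_y = 0: H_y = (54×9.81) − T sin 25.2° = 529.74 − 264.87 = 264.87 N.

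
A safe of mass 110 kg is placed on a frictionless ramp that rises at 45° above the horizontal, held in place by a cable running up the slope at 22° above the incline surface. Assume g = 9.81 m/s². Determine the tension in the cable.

T ≈ 823 N

Take axes along and perpendicular to the incline. Weight components: W sin 45° = 763 N down-slope, W cos 45° = 763 N into the surface.
Along incline: T cos 22° = W sin 45° → T = 823 N.
Perpendicular: N = W cos 45° − T sin 22° = 454.8 N.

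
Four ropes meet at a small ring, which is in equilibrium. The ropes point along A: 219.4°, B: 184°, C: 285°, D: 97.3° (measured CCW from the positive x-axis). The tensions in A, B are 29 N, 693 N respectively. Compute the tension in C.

Resolve: ΣF_x = 29 cos 219.4° + 693 cos 184° + T_C cos 285° + T_D cos 97.3° = 0.
        ΣF_y = 29 sin 219.4° + 693 sin 184° + T_C sin 285° + T_D sin 97.3° = 0.
The known terms sum to (-713.7, -66.75) N, so 0.2588 T_C − 0.1271 T_D = 713.7 and -0.9659 T_C + 0.9919 T_D = 66.75.
Solving simultaneously: T_C = 5347 N, T_D = 5274 N.

T_C ≈ 5350 N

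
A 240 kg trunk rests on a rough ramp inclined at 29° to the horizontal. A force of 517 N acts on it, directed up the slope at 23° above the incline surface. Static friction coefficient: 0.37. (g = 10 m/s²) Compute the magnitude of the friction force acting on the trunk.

Axes along / perpendicular to the incline. W sin 29° = 1164 N down-slope; W cos 29° = 2099 N into the surface.
Perpendicular: N = W cos 29° − P sin 23° = 2099 − 202 = 1897 N.
Along incline: P cos 23° + f = W sin 29° (friction acts up-slope) → f = 1164 − 475.9 = 687.6 N.
|f| = 687.6 N ≤ μN = 701.9 N, so the trunk is indeed static.

f ≈ 688 N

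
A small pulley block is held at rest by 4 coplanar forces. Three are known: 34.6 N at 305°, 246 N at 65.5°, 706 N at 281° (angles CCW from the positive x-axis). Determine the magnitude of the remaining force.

F ≈ 560 N

Sum the known components: ΣF_x = 256.6 N, ΣF_y = -497.5 N.
For equilibrium the remaining force must supply (−ΣF_x, −ΣF_y) = (-256.6, 497.5) N.
Magnitude = √((-256.6)² + (497.5)²) = 559.8 N; direction = atan2(497.5, -256.6) = 117.3°.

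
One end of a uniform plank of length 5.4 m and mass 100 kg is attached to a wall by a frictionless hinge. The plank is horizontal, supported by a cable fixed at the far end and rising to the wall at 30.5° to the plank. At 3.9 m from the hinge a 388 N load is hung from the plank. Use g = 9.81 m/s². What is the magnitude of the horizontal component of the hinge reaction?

Take torques about the hinge: T sin 30.5° · 5.4 = 100×9.81×2.7 + 388×3.9 = 4161.9 N·m.
So T = 4161.9 / (0.5075 × 5.4) = 1518.5 N.
ΣF_x = 0: H_x = T cos 30.5° = 1308.4 N.

H_x ≈ 1310 N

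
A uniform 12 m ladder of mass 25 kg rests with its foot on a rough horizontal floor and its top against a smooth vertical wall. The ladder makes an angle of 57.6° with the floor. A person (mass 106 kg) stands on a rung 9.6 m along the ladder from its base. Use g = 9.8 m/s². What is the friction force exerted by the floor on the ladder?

Torques about the foot: N_wall · 12 sin 57.6° = 25×9.8×6 cos 57.6° + 106×9.8×9.6 cos 57.6° → N_wall = 605.13 N.
ΣF_x = 0: f_floor = N_wall = 605.13 N.

f ≈ 605 N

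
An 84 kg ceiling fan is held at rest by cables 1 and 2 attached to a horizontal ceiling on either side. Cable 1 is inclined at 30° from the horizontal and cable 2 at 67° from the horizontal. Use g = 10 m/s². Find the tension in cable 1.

T_1 ≈ 331 N

Weight W = 84 × 10 = 840 N acts straight down.
Horizontal: T_1 cos 30° = T_2 cos 67°  →  T_2 = 2.216 T_1.
Vertical: T_1 sin 30° + T_2 sin 67° = 840.
Substituting the horizontal relation into the vertical equation gives 2.54 T_1 = 840, so T_1 = 330.7 N.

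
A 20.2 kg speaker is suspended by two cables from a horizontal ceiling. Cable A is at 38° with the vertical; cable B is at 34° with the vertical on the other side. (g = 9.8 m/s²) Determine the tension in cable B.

Angles from the horizontal: cable A is 90° − 38° = 52°, cable B is 90° − 34° = 56°.
Weight W = 20.2 × 9.8 = 198 N acts straight down.
Horizontal: T_A cos 52° = T_B cos 56°  →  T_A = 0.9083 T_B.
Vertical: T_A sin 52° + T_B sin 56° = 198.
Substituting the horizontal relation into the vertical equation gives 1.545 T_B = 198, so T_B = 128.1 N.

T_B ≈ 128 N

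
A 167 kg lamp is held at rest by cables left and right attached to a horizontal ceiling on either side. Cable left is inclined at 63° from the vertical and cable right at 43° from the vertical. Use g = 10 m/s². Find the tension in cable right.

T_right ≈ 1550 N

Angles from the horizontal: cable left is 90° − 63° = 27°, cable right is 90° − 43° = 47°.
Weight W = 167 × 10 = 1670 N acts straight down.
Horizontal: T_left cos 27° = T_right cos 47°  →  T_left = 0.7654 T_right.
Vertical: T_left sin 27° + T_right sin 47° = 1670.
Substituting the horizontal relation into the vertical equation gives 1.079 T_right = 1670, so T_right = 1548 N.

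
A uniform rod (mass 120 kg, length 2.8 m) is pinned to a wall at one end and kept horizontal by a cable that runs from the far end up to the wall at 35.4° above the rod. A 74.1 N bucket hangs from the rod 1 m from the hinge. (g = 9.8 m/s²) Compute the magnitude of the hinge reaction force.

Take torques about the hinge: T sin 35.4° · 2.8 = 120×9.8×1.4 + 74.1×1 = 1720.5 N·m.
So T = 1720.5 / (0.5793 × 2.8) = 1060.7 N.
ΣF_x = 0: H_x = T cos 35.4° = 864.64 N.
ΣF_y = 0: H_y = (120×9.8 + 74.1) − T sin 35.4° = 1250.1 − 614.46 = 635.64 N.
|H| = √(H_x² + H_y²) = √((864.64)² + (635.64)²) = 1073.1 N.

|H| ≈ 1070 N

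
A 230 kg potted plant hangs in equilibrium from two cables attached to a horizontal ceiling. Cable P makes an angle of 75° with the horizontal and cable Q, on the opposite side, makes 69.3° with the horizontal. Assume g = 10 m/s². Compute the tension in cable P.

T_P ≈ 1390 N

Weight W = 230 × 10 = 2300 N acts straight down.
Horizontal: T_P cos 75° = T_Q cos 69.3°  →  T_Q = 0.7322 T_P.
Vertical: T_P sin 75° + T_Q sin 69.3° = 2300.
Substituting the horizontal relation into the vertical equation gives 1.651 T_P = 2300, so T_P = 1393 N.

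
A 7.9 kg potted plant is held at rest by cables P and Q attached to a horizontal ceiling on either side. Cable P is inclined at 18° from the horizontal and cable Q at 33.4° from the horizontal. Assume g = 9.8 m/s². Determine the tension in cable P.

Weight W = 7.9 × 9.8 = 77.42 N acts straight down.
Horizontal: T_P cos 18° = T_Q cos 33.4°  →  T_Q = 1.139 T_P.
Vertical: T_P sin 18° + T_Q sin 33.4° = 77.42.
Substituting the horizontal relation into the vertical equation gives 0.9361 T_P = 77.42, so T_P = 82.7 N.

T_P ≈ 82.7 N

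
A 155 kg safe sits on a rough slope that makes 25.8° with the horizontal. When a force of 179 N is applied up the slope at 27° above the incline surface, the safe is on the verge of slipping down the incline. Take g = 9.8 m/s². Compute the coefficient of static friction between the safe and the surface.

μ ≈ 0.390

On the verge of sliding down the incline, friction is at its maximum μN and acts up the slope.
Perpendicular to incline: N = W cos 25.8° − P sin 27° = 1368 − 81.26 = 1286 N.
Along incline: P cos 27° + μN = W sin 25.8° → μ = (W sin 25.8° − P cos 27°) / N = 0.39.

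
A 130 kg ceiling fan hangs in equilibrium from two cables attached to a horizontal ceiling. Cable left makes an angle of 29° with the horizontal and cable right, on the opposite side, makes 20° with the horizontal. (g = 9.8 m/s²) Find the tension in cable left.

Weight W = 130 × 9.8 = 1274 N acts straight down.
Horizontal: T_left cos 29° = T_right cos 20°  →  T_right = 0.9308 T_left.
Vertical: T_left sin 29° + T_right sin 20° = 1274.
Substituting the horizontal relation into the vertical equation gives 0.8031 T_left = 1274, so T_left = 1586 N.

T_left ≈ 1590 N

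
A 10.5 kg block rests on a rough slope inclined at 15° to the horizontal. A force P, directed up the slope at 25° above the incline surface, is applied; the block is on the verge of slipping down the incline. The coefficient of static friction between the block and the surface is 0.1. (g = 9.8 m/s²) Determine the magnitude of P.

On the verge of sliding down the incline, friction equals μN and acts up the slope.
Perpendicular: N + P sin 25° = W cos 15° = 99.39 N.
Along incline: P cos 25° + μN = W sin 15° with W sin 15° = 26.63 N.
Solving the pair for P and N: P = 19.32 N, N = 91.23 N (and f = μN = 9.123 N).

P ≈ 19.3 N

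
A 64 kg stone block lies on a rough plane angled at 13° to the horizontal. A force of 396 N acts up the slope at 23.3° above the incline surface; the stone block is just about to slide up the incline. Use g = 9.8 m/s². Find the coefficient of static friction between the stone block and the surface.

On the verge of sliding up the incline, friction is at its maximum μN and acts down the slope.
Perpendicular to incline: N = W cos 13° − P sin 23.3° = 611.1 − 156.6 = 454.5 N.
Along incline: P cos 23.3° − μN = W sin 13° → μ = −(W sin 13° − P cos 23.3°) / N = 0.4898.

μ ≈ 0.490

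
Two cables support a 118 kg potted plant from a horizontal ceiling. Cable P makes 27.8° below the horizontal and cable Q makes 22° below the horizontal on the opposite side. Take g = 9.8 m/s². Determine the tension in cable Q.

T_Q ≈ 1340 N

Weight W = 118 × 9.8 = 1156 N acts straight down.
Horizontal: T_P cos 27.8° = T_Q cos 22°  →  T_P = 1.048 T_Q.
Vertical: T_P sin 27.8° + T_Q sin 22° = 1156.
Substituting the horizontal relation into the vertical equation gives 0.8635 T_Q = 1156, so T_Q = 1339 N.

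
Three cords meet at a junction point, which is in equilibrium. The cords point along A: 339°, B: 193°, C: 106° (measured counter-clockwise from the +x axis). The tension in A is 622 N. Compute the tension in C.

T_C ≈ 348 N

Resolve: ΣF_x = 622 cos 339° + T_B cos 193° + T_C cos 106° = 0.
        ΣF_y = 622 sin 339° + T_B sin 193° + T_C sin 106° = 0.
The known terms sum to (580.7, -222.9) N, so -0.9744 T_B − 0.2756 T_C = -580.7 and -0.2250 T_B + 0.9613 T_C = 222.9.
Solving simultaneously: T_B = 497.4 N, T_C = 348.3 N.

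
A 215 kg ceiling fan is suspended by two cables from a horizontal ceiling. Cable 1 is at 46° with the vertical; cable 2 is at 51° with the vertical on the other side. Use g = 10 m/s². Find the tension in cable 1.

Angles from the horizontal: cable 1 is 90° − 46° = 44°, cable 2 is 90° − 51° = 39°.
Weight W = 215 × 10 = 2150 N acts straight down.
Horizontal: T_1 cos 44° = T_2 cos 39°  →  T_2 = 0.9256 T_1.
Vertical: T_1 sin 44° + T_2 sin 39° = 2150.
Substituting the horizontal relation into the vertical equation gives 1.277 T_1 = 2150, so T_1 = 1683 N.

T_1 ≈ 1680 N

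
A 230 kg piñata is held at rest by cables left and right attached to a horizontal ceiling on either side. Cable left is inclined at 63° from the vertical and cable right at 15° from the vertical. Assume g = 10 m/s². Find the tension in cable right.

T_right ≈ 2100 N

Angles from the horizontal: cable left is 90° − 63° = 27°, cable right is 90° − 15° = 75°.
Weight W = 230 × 10 = 2300 N acts straight down.
Horizontal: T_left cos 27° = T_right cos 75°  →  T_left = 0.2905 T_right.
Vertical: T_left sin 27° + T_right sin 75° = 2300.
Substituting the horizontal relation into the vertical equation gives 1.098 T_right = 2300, so T_right = 2095 N.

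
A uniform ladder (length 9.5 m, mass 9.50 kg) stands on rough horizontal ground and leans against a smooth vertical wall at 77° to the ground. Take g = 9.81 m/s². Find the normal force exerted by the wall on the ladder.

Torques about the foot: N_wall · 9.5 sin 77° = 9.50×9.81×4.75 cos 77° → N_wall = 10.758 N.

N_wall ≈ 10.8 N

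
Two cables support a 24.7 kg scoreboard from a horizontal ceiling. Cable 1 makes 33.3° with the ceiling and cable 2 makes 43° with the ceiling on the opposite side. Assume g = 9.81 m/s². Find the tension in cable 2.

T_2 ≈ 208 N

Weight W = 24.7 × 9.81 = 242.3 N acts straight down.
Horizontal: T_1 cos 33.3° = T_2 cos 43°  →  T_1 = 0.875 T_2.
Vertical: T_1 sin 33.3° + T_2 sin 43° = 242.3.
Substituting the horizontal relation into the vertical equation gives 1.162 T_2 = 242.3, so T_2 = 208.5 N.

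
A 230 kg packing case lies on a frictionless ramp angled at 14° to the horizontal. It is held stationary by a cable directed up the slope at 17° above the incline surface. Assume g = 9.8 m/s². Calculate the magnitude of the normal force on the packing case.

N ≈ 2020 N

Take axes along and perpendicular to the incline. Weight components: W sin 14° = 545.3 N down-slope, W cos 14° = 2187 N into the surface.
Along incline: T cos 17° = W sin 14° → T = 570.2 N.
Perpendicular: N = W cos 14° − T sin 17° = 2020 N.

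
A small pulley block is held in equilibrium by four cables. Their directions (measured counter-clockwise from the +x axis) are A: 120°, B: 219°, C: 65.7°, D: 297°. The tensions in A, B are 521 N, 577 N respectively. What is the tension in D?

T_D ≈ 874 N

Resolve: ΣF_x = 521 cos 120° + 577 cos 219° + T_C cos 65.7° + T_D cos 297° = 0.
        ΣF_y = 521 sin 120° + 577 sin 219° + T_C sin 65.7° + T_D sin 297° = 0.
The known terms sum to (-708.9, 88.08) N, so 0.4115 T_C + 0.4540 T_D = 708.9 and 0.9114 T_C − 0.8910 T_D = -88.08.
Solving simultaneously: T_C = 758.1 N, T_D = 874.3 N.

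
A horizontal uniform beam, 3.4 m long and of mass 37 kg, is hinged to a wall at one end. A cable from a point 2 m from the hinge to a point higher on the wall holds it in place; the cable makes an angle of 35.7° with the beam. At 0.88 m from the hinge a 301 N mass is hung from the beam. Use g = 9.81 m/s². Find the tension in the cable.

Take torques about the hinge: T sin 35.7° · 2 = 37×9.81×1.7 + 301×0.88 = 881.93 N·m.
So T = 881.93 / (0.5835 × 2) = 755.67 N.

T ≈ 756 N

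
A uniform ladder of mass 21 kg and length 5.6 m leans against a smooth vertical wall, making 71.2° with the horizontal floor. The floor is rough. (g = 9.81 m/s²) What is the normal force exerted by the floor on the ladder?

ΣF_y = 0: N_floor = 21×9.81 = 206.01 N.

N_floor ≈ 206 N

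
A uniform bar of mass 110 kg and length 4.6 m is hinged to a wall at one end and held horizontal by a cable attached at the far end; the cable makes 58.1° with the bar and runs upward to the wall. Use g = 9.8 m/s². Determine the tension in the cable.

T ≈ 635 N

Take torques about the hinge: T sin 58.1° · 4.6 = 110×9.8×2.3 = 2479.4 N·m.
So T = 2479.4 / (0.8490 × 4.6) = 634.89 N.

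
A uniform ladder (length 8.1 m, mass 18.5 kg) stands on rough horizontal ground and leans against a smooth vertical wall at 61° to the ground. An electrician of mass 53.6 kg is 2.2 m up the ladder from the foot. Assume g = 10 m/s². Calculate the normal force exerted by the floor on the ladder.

ΣF_y = 0: N_floor = 18.5×10 + 53.6×10 = 721 N.

N_floor ≈ 721 N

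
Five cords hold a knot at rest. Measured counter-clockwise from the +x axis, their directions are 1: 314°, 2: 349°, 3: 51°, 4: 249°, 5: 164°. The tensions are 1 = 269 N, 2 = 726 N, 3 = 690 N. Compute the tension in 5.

T_5 ≈ 1180 N

Resolve: ΣF_x = 269 cos 314° + 726 cos 349° + 690 cos 51° + T_4 cos 249° + T_5 cos 164° = 0.
        ΣF_y = 269 sin 314° + 726 sin 349° + 690 sin 51° + T_4 sin 249° + T_5 sin 164° = 0.
The known terms sum to (1334, 204.2) N, so -0.3584 T_4 − 0.9613 T_5 = -1334 and -0.9336 T_4 + 0.2756 T_5 = -204.2.
Solving simultaneously: T_4 = 566.1 N, T_5 = 1176 N.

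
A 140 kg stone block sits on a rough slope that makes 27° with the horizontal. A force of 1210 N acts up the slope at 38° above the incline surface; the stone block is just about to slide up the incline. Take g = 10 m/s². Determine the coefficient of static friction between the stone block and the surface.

On the verge of sliding up the incline, friction is at its maximum μN and acts down the slope.
Perpendicular to incline: N = W cos 27° − P sin 38° = 1247 − 745 = 502.5 N.
Along incline: P cos 38° − μN = W sin 27° → μ = −(W sin 27° − P cos 38°) / N = 0.6327.

μ ≈ 0.633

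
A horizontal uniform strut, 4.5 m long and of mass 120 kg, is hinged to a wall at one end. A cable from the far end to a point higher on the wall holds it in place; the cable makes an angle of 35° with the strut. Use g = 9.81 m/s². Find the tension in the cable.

Take torques about the hinge: T sin 35° · 4.5 = 120×9.81×2.25 = 2648.7 N·m.
So T = 2648.7 / (0.5736 × 4.5) = 1026.2 N.

T ≈ 1030 N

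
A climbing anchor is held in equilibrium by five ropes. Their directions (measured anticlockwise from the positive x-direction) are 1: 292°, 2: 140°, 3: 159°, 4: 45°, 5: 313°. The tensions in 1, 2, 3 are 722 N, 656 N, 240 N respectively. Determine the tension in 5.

Resolve: ΣF_x = 722 cos 292° + 656 cos 140° + 240 cos 159° + T_4 cos 45° + T_5 cos 313° = 0.
        ΣF_y = 722 sin 292° + 656 sin 140° + 240 sin 159° + T_4 sin 45° + T_5 sin 313° = 0.
The known terms sum to (-456.1, -161.7) N, so 0.7071 T_4 + 0.6820 T_5 = 456.1 and 0.7071 T_4 − 0.7314 T_5 = 161.7.
Solving simultaneously: T_4 = 444.2 N, T_5 = 208.3 N.

T_5 ≈ 208 N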